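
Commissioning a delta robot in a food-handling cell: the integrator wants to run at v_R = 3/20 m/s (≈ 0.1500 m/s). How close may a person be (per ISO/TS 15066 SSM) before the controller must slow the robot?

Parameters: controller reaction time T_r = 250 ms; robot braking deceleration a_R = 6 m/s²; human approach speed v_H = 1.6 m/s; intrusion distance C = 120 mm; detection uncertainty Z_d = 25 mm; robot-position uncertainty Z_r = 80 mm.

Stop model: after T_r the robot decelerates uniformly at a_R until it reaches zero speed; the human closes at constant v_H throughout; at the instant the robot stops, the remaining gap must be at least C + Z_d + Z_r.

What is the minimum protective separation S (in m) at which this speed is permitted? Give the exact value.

braking lasts T_s = (3/20)/6 = 0.0250 s
reaction-phase robot travel = 0.1500·0.2500 = 0.0375 m
robot under decel: 0.1500²/(2·6.0000) = 0.0019 m
human over T_r+T_s: 1.6000·(0.2500+0.0250) = 0.4400 m
margins: 0.1200+0.0250+0.0800 = 0.2250 m
S_min ≈ 0.0375+0.0019+0.4400+0.2250  ⇒  S_min = 1127/1600 m

S_min = 1127/1600 m = 0.7044 m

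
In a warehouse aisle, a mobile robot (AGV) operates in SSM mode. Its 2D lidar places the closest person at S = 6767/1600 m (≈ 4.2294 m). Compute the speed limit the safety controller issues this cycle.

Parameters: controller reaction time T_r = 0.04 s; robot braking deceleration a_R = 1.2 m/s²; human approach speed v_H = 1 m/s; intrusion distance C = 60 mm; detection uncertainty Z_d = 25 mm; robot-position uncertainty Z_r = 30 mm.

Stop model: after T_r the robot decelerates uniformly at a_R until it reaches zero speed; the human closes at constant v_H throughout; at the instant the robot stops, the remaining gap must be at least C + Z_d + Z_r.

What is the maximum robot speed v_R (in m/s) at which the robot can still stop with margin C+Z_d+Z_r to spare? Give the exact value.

quadratic (5/12)·v² + (131/150)·v + (-6519/1600) = 0
  disc = (131/150)² − 4·(5/12)·(-6519/1600) = 2719201/360000 ; √disc = 1649/600
  v_R = (−(131/150) + 1649/600) / (2·(5/12)) = 9/4 m/s
check:
T_s = v_R/a_R = (9/4)/(6/5) = 1.8750 s
robot covers v_R·T_r = 2.2500·0.0400 = 0.0900 m before braking
robot covers 2.2500·1.8750 − ½·1.2000·1.8750² = 2.1094 m while stopping
person approaches 1.0000·(0.0400+1.8750) = 1.9150 m
residual clearance needed = 0.0600+0.0250+0.0300 = 0.1150 m
sum ≈ 0.0900+2.1094+1.9150+0.1150 ≈ 4.2294 m = S ✓

v_R_max = 9/4 m/s = 2.2500 m/s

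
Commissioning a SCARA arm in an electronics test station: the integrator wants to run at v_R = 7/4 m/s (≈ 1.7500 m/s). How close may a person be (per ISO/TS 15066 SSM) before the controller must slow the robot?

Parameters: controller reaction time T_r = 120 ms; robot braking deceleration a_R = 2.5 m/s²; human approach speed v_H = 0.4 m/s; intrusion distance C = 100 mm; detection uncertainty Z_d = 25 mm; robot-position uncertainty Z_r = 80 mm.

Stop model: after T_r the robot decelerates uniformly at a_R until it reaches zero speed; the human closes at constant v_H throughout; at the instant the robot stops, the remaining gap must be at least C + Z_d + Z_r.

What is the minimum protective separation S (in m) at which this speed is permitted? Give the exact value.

S_min = 2711/2000 m = 1.3555 m

stop time T_s = (7/4)/(5/2) = 0.7000 s
reaction-phase robot travel = 1.7500·0.1200 = 0.2100 m
robot covers 1.7500·0.7000 − ½·2.5000·0.7000² = 0.6125 m while stopping
human over T_r+T_s: 0.4000·(0.1200+0.7000) = 0.3280 m
C+Z_d+Z_r = 0.1000+0.0250+0.0800 = 0.2050 m
S_min ≈ 0.2100+0.6125+0.3280+0.2050  ⇒  S_min = 2711/2000 m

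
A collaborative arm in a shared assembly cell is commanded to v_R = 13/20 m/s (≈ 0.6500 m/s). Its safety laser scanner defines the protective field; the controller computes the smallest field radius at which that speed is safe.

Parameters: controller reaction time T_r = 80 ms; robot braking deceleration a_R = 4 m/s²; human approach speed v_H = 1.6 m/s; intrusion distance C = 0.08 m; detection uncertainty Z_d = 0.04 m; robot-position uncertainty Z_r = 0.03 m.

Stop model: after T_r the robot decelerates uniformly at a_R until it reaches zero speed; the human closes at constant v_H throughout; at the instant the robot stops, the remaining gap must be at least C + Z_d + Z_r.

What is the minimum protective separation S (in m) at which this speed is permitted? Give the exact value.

stop time T_s = (13/20)/4 = 0.1625 s
robot covers v_R·T_r = 0.6500·0.0800 = 0.0520 m before braking
robot under decel: 0.6500²/(2·4.0000) = 0.0528 m
human over T_r+T_s: 1.6000·(0.0800+0.1625) = 0.3880 m
margins: 0.0800+0.0400+0.0300 = 0.1500 m
S_min ≈ 0.0520+0.0528+0.3880+0.1500  ⇒  S_min = 2057/3200 m

S_min = 2057/3200 m = 0.6428 m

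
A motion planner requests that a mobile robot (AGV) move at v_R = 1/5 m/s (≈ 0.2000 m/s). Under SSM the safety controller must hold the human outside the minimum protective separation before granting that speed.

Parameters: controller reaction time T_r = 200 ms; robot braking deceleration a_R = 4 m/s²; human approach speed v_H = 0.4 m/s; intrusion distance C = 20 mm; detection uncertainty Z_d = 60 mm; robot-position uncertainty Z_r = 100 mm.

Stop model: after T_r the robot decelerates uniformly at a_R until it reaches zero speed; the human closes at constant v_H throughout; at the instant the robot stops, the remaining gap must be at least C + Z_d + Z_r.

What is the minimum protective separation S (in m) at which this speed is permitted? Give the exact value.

S_min = 13/40 m = 0.3250 m

T_s = v_R/a_R = (1/5)/4 = 0.0500 s
reaction-phase robot travel = 0.2000·0.2000 = 0.0400 m
braking distance = 0.2000²/(2·4.0000) = 0.0050 m
human over T_r+T_s: 0.4000·(0.2000+0.0500) = 0.1000 m
margins: 0.0200+0.0600+0.1000 = 0.1800 m
S_min ≈ 0.0400+0.0050+0.1000+0.1800  ⇒  S_min = 13/40 m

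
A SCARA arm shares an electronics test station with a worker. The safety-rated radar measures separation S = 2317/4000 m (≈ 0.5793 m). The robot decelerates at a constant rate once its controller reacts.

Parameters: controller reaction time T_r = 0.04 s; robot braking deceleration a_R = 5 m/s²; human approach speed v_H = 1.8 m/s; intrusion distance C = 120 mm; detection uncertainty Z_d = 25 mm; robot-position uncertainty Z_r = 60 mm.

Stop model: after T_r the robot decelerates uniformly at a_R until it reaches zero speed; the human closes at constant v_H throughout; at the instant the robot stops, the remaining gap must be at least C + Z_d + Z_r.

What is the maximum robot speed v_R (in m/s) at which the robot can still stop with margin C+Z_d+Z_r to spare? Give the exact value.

collect terms ⇒ (1/10)·v_R² + (2/5)·v_R + (-1209/4000) = 0
  disc = (2/5)² − 4·(1/10)·(-1209/4000) = 2809/10000 ; √disc = 53/100
  v_R = (−(2/5) + 53/100) / (2·(1/10)) = 13/20 m/s
check:
stop time T_s = (13/20)/5 = 0.1300 s
reaction-phase robot travel = 0.6500·0.0400 = 0.0260 m
braking distance = 0.6500²/(2·5.0000) = 0.0423 m
person approaches 1.8000·(0.0400+0.1300) = 0.3060 m
residual clearance needed = 0.1200+0.0250+0.0600 = 0.2050 m
sum ≈ 0.0260+0.0423+0.3060+0.2050 ≈ 0.5793 m = S ✓

v_R_max = 13/20 m/s = 0.6500 m/s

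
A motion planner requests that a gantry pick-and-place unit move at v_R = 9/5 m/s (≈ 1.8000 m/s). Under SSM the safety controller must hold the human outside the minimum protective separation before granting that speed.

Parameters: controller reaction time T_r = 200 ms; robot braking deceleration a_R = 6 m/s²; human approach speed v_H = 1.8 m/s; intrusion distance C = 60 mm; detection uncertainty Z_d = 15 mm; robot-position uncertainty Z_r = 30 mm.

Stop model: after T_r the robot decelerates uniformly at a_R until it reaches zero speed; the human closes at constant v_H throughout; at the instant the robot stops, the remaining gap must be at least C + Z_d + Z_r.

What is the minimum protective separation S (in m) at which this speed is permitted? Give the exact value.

T_s = v_R/a_R = (9/5)/6 = 0.3000 s
reaction-phase robot travel = 1.8000·0.2000 = 0.3600 m
braking distance = 1.8000²/(2·6.0000) = 0.2700 m
human over T_r+T_s: 1.8000·(0.2000+0.3000) = 0.9000 m
residual clearance needed = 0.0600+0.0150+0.0300 = 0.1050 m
S_min ≈ 0.3600+0.2700+0.9000+0.1050  ⇒  S_min = 327/200 m

S_min = 327/200 m = 1.6350 m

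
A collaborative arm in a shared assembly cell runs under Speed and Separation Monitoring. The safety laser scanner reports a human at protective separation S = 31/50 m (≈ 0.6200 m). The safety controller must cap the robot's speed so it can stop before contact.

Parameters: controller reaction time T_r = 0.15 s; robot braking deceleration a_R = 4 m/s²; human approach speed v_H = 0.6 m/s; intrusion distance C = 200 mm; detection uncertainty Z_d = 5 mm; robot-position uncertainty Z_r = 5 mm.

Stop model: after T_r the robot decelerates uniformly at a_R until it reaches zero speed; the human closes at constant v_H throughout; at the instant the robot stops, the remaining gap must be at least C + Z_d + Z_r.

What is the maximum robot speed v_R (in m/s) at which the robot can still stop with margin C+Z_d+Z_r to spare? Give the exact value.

v_R_max = 4/5 m/s = 0.8000 m/s

at the boundary: (1/8)·v² + (3/10)·v + (-8/25) = 0
  disc = (3/10)² − 4·(1/8)·(-8/25) = 1/4 ; √disc = 1/2
  v_R = (−(3/10) + 1/2) / (2·(1/8)) = 4/5 m/s
check:
braking lasts T_s = (4/5)/4 = 0.2000 s
robot in T_r: 0.8000·0.1500 = 0.1200 m
robot under decel: 0.8000²/(2·4.0000) = 0.0800 m
human over T_r+T_s: 0.6000·(0.1500+0.2000) = 0.2100 m
margins: 0.2000+0.0050+0.0050 = 0.2100 m
sum ≈ 0.1200+0.0800+0.2100+0.2100 ≈ 0.6200 m = S ✓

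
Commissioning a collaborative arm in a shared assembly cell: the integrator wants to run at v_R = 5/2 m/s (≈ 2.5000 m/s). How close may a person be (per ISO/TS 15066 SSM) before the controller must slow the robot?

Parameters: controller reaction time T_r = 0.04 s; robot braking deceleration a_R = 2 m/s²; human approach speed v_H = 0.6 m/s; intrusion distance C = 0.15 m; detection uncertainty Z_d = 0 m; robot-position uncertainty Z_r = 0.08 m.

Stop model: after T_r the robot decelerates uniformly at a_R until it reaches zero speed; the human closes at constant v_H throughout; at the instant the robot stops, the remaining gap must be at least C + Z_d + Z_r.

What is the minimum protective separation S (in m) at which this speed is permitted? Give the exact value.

S_min = 5333/2000 m = 2.6665 m

stop time T_s = (5/2)/2 = 1.2500 s
robot covers v_R·T_r = 2.5000·0.0400 = 0.1000 m before braking
robot under decel: 2.5000²/(2·2.0000) = 1.5625 m
person approaches 0.6000·(0.0400+1.2500) = 0.7740 m
C+Z_d+Z_r = 0.1500+0.0000+0.0800 = 0.2300 m
S_min ≈ 0.1000+1.5625+0.7740+0.2300  ⇒  S_min = 5333/2000 m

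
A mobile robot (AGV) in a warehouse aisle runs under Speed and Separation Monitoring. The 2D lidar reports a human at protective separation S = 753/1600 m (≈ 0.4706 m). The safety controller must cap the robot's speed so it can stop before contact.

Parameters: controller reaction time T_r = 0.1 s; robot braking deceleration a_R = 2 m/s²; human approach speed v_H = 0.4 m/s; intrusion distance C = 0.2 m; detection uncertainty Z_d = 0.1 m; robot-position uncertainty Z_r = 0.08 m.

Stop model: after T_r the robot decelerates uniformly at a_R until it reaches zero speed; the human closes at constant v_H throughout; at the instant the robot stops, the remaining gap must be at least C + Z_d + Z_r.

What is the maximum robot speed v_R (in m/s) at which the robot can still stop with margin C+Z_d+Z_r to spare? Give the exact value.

v_R_max = 3/20 m/s = 0.1500 m/s

quadratic (1/4)·v² + (3/10)·v + (-81/1600) = 0
  disc = (3/10)² − 4·(1/4)·(-81/1600) = 9/64 ; √disc = 3/8
  v_R = (−(3/10) + 3/8) / (2·(1/4)) = 3/20 m/s
check:
braking lasts T_s = (3/20)/2 = 0.0750 s
robot in T_r: 0.1500·0.1000 = 0.0150 m
robot under decel: 0.1500²/(2·2.0000) = 0.0056 m
human over T_r+T_s: 0.4000·(0.1000+0.0750) = 0.0700 m
margins: 0.2000+0.1000+0.0800 = 0.3800 m
sum ≈ 0.0150+0.0056+0.0700+0.3800 ≈ 0.4706 m = S ✓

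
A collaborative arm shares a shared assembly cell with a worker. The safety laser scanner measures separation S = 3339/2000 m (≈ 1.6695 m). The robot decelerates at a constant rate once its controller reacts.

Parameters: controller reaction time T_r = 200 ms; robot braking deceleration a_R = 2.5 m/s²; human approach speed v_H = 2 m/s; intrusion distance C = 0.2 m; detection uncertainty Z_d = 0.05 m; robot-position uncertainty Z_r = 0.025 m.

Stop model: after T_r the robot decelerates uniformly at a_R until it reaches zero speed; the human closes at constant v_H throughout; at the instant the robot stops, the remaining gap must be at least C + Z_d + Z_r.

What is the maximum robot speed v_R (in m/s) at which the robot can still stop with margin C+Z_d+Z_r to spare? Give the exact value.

collect terms ⇒ (1/5)·v_R² + (1)·v_R + (-1989/2000) = 0
  disc = (1)² − 4·(1/5)·(-1989/2000) = 4489/2500 ; √disc = 67/50
  v_R = (−(1) + 67/50) / (2·(1/5)) = 17/20 m/s
check:
braking lasts T_s = (17/20)/(5/2) = 0.3400 s
reaction-phase robot travel = 0.8500·0.2000 = 0.1700 m
robot under decel: 0.8500²/(2·2.5000) = 0.1445 m
human over T_r+T_s: 2.0000·(0.2000+0.3400) = 1.0800 m
margins: 0.2000+0.0500+0.0250 = 0.2750 m
sum ≈ 0.1700+0.1445+1.0800+0.2750 ≈ 1.6695 m = S ✓

v_R_max = 17/20 m/s = 0.8500 m/s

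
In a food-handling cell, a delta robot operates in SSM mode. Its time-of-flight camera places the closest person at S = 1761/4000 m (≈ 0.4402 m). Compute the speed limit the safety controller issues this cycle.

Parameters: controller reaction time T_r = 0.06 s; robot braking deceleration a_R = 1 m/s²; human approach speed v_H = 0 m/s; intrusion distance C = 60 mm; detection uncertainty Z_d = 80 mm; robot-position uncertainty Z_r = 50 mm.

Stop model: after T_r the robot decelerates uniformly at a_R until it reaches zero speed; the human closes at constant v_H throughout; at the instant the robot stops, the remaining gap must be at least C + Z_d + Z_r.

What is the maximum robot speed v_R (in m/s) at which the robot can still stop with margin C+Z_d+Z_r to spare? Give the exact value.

v_R_max = 13/20 m/s = 0.6500 m/s

collect terms ⇒ (1/2)·v_R² + (3/50)·v_R + (-1001/4000) = 0
  disc = (3/50)² − 4·(1/2)·(-1001/4000) = 5041/10000 ; √disc = 71/100
  v_R = (−(3/50) + 71/100) / (2·(1/2)) = 13/20 m/s
check:
T_s = v_R/a_R = (13/20)/1 = 0.6500 s
robot covers v_R·T_r = 0.6500·0.0600 = 0.0390 m before braking
robot under decel: 0.6500²/(2·1.0000) = 0.2112 m
human closes 0.0000·0.7100 = 0.0000 m
C+Z_d+Z_r = 0.0600+0.0800+0.0500 = 0.1900 m
sum ≈ 0.0390+0.2112+0.0000+0.1900 ≈ 0.4402 m = S ✓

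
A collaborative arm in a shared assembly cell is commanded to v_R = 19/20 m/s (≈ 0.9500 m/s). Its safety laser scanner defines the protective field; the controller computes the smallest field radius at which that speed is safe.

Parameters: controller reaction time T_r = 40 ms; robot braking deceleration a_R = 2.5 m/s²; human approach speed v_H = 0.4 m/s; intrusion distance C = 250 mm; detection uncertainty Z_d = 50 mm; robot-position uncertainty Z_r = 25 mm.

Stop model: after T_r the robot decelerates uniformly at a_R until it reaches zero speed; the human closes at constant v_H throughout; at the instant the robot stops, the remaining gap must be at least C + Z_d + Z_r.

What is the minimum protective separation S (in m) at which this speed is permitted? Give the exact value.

S_min = 1423/2000 m = 0.7115 m

stop time T_s = (19/20)/(5/2) = 0.3800 s
robot covers v_R·T_r = 0.9500·0.0400 = 0.0380 m before braking
robot covers 0.9500·0.3800 − ½·2.5000·0.3800² = 0.1805 m while stopping
human closes 0.4000·0.4200 = 0.1680 m
residual clearance needed = 0.2500+0.0500+0.0250 = 0.3250 m
S_min ≈ 0.0380+0.1805+0.1680+0.3250  ⇒  S_min = 1423/2000 m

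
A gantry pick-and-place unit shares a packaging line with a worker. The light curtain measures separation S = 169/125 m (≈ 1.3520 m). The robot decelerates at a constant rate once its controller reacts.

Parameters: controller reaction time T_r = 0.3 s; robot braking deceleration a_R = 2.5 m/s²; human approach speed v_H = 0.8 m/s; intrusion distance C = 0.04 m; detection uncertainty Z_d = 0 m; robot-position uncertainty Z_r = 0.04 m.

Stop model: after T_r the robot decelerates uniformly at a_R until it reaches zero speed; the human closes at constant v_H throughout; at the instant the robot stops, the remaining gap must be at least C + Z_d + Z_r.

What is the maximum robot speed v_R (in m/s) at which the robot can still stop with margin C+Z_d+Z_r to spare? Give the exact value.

quadratic (1/5)·v² + (31/50)·v + (-129/125) = 0
  disc = (31/50)² − 4·(1/5)·(-129/125) = 121/100 ; √disc = 11/10
  v_R = (−(31/50) + 11/10) / (2·(1/5)) = 6/5 m/s
check:
T_s = v_R/a_R = (6/5)/(5/2) = 0.4800 s
robot in T_r: 1.2000·0.3000 = 0.3600 m
robot under decel: 1.2000²/(2·2.5000) = 0.2880 m
person approaches 0.8000·(0.3000+0.4800) = 0.6240 m
residual clearance needed = 0.0400+0.0000+0.0400 = 0.0800 m
sum ≈ 0.3600+0.2880+0.6240+0.0800 ≈ 1.3520 m = S ✓

v_R_max = 6/5 m/s = 1.2000 m/s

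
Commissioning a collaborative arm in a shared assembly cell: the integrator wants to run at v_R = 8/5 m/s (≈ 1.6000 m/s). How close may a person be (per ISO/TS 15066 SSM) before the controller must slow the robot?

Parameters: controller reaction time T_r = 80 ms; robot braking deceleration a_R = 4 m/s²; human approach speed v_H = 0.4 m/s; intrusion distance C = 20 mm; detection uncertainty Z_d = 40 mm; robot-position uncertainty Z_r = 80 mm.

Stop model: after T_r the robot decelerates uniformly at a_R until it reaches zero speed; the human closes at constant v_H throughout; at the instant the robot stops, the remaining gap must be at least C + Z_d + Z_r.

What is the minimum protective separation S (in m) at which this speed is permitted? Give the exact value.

S_min = 39/50 m = 0.7800 m

stop time T_s = (8/5)/4 = 0.4000 s
reaction-phase robot travel = 1.6000·0.0800 = 0.1280 m
robot covers 1.6000·0.4000 − ½·4.0000·0.4000² = 0.3200 m while stopping
human over T_r+T_s: 0.4000·(0.0800+0.4000) = 0.1920 m
C+Z_d+Z_r = 0.0200+0.0400+0.0800 = 0.1400 m
S_min ≈ 0.1280+0.3200+0.1920+0.1400  ⇒  S_min = 39/50 m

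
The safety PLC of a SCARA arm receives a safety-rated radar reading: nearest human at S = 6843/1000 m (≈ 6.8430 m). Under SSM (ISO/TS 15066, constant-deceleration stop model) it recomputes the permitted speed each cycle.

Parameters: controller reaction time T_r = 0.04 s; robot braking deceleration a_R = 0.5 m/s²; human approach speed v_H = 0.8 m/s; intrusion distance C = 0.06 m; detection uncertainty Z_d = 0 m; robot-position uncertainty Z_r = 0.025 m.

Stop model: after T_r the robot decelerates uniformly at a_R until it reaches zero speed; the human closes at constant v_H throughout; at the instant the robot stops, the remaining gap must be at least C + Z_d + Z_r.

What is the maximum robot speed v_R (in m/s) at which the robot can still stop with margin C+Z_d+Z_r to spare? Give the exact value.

quadratic (1)·v² + (41/25)·v + (-3363/500) = 0
  disc = (41/25)² − 4·(1)·(-3363/500) = 18496/625 ; √disc = 136/25
  v_R = (−(41/25) + 136/25) / (2·(1)) = 19/10 m/s
check:
stop time T_s = (19/10)/(1/2) = 3.8000 s
robot covers v_R·T_r = 1.9000·0.0400 = 0.0760 m before braking
robot covers 1.9000·3.8000 − ½·0.5000·3.8000² = 3.6100 m while stopping
human closes 0.8000·3.8400 = 3.0720 m
margins: 0.0600+0.0000+0.0250 = 0.0850 m
sum ≈ 0.0760+3.6100+3.0720+0.0850 ≈ 6.8430 m = S ✓

v_R_max = 19/10 m/s = 1.9000 m/s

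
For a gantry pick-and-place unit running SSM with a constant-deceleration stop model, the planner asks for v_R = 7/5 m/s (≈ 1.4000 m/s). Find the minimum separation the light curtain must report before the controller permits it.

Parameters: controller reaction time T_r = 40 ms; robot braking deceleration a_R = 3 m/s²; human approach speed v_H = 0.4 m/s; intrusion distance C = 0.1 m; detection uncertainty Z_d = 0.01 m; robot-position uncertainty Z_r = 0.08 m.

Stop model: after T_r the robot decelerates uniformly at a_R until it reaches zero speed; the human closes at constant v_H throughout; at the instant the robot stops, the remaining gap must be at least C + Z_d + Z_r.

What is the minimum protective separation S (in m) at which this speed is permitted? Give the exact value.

S_min = 1163/1500 m = 0.7753 m

braking lasts T_s = (7/5)/3 = 0.4667 s
robot covers v_R·T_r = 1.4000·0.0400 = 0.0560 m before braking
robot covers 1.4000·0.4667 − ½·3.0000·0.4667² = 0.3267 m while stopping
person approaches 0.4000·(0.0400+0.4667) = 0.2027 m
residual clearance needed = 0.1000+0.0100+0.0800 = 0.1900 m
S_min ≈ 0.0560+0.3267+0.2027+0.1900  ⇒  S_min = 1163/1500 m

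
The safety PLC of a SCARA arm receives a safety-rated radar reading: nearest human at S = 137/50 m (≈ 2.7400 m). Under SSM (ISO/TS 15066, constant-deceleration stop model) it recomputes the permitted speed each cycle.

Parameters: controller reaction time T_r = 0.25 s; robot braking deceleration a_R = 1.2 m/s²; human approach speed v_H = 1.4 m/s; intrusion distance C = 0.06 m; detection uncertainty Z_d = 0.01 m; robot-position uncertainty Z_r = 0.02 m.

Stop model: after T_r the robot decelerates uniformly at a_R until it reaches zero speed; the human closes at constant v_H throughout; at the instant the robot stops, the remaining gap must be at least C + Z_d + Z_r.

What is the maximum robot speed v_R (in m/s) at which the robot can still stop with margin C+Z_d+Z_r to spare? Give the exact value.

v_R_max = 6/5 m/s = 1.2000 m/s

quadratic (5/12)·v² + (17/12)·v + (-23/10) = 0
  disc = (17/12)² − 4·(5/12)·(-23/10) = 841/144 ; √disc = 29/12
  v_R = (−(17/12) + 29/12) / (2·(5/12)) = 6/5 m/s
check:
stop time T_s = (6/5)/(6/5) = 1.0000 s
robot covers v_R·T_r = 1.2000·0.2500 = 0.3000 m before braking
robot under decel: 1.2000²/(2·1.2000) = 0.6000 m
person approaches 1.4000·(0.2500+1.0000) = 1.7500 m
residual clearance needed = 0.0600+0.0100+0.0200 = 0.0900 m
sum ≈ 0.3000+0.6000+1.7500+0.0900 ≈ 2.7400 m = S ✓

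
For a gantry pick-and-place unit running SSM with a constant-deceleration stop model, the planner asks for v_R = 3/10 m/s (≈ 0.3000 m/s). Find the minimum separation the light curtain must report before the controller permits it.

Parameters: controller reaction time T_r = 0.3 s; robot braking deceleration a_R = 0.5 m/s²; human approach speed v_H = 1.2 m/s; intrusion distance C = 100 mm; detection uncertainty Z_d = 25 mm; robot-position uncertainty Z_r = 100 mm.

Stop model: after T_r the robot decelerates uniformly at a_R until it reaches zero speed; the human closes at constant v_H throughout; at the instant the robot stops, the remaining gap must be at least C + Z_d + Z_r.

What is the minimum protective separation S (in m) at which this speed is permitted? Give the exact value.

S_min = 297/200 m = 1.4850 m

stop time T_s = (3/10)/(1/2) = 0.6000 s
robot in T_r: 0.3000·0.3000 = 0.0900 m
robot under decel: 0.3000²/(2·0.5000) = 0.0900 m
human closes 1.2000·0.9000 = 1.0800 m
margins: 0.1000+0.0250+0.1000 = 0.2250 m
S_min ≈ 0.0900+0.0900+1.0800+0.2250  ⇒  S_min = 297/200 m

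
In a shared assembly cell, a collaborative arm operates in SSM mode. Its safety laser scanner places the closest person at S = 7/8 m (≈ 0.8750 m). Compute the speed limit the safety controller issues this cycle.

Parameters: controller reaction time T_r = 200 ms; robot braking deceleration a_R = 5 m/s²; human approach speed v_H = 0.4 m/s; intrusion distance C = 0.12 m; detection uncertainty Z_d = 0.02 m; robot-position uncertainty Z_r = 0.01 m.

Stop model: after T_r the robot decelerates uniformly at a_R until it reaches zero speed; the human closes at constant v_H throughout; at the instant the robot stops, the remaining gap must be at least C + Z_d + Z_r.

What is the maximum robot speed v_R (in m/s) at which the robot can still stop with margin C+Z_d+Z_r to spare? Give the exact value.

quadratic (1/10)·v² + (7/25)·v + (-129/200) = 0
  disc = (7/25)² − 4·(1/10)·(-129/200) = 841/2500 ; √disc = 29/50
  v_R = (−(7/25) + 29/50) / (2·(1/10)) = 3/2 m/s
check:
T_s = v_R/a_R = (3/2)/5 = 0.3000 s
robot covers v_R·T_r = 1.5000·0.2000 = 0.3000 m before braking
robot covers 1.5000·0.3000 − ½·5.0000·0.3000² = 0.2250 m while stopping
human closes 0.4000·0.5000 = 0.2000 m
C+Z_d+Z_r = 0.1200+0.0200+0.0100 = 0.1500 m
sum ≈ 0.3000+0.2250+0.2000+0.1500 ≈ 0.8750 m = S ✓

v_R_max = 3/2 m/s = 1.5000 m/s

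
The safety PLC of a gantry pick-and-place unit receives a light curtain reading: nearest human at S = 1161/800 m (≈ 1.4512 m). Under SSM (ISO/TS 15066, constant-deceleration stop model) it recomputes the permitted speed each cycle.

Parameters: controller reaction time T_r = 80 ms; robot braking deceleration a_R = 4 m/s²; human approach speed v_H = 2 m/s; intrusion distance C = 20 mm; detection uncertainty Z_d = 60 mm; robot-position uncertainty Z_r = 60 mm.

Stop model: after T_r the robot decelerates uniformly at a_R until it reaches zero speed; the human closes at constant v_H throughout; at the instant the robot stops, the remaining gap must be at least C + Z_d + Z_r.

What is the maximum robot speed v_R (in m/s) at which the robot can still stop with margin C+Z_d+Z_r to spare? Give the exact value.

v_R_max = 3/2 m/s = 1.5000 m/s

at the boundary: (1/8)·v² + (29/50)·v + (-921/800) = 0
  disc = (29/50)² − 4·(1/8)·(-921/800) = 36481/40000 ; √disc = 191/200
  v_R = (−(29/50) + 191/200) / (2·(1/8)) = 3/2 m/s
check:
stop time T_s = (3/2)/4 = 0.3750 s
robot covers v_R·T_r = 1.5000·0.0800 = 0.1200 m before braking
robot covers 1.5000·0.3750 − ½·4.0000·0.3750² = 0.2812 m while stopping
person approaches 2.0000·(0.0800+0.3750) = 0.9100 m
margins: 0.0200+0.0600+0.0600 = 0.1400 m
sum ≈ 0.1200+0.2812+0.9100+0.1400 ≈ 1.4512 m = S ✓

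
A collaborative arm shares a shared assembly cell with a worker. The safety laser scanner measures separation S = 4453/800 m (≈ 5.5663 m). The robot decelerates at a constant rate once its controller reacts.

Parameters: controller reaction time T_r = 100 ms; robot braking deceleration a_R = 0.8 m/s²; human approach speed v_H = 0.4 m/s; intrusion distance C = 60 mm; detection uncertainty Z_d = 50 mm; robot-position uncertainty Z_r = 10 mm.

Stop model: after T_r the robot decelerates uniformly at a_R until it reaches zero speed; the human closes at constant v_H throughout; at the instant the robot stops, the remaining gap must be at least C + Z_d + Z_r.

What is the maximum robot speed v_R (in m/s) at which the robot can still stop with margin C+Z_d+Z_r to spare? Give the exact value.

v_R_max = 5/2 m/s = 2.5000 m/s

collect terms ⇒ (5/8)·v_R² + (3/5)·v_R + (-173/32) = 0
  disc = (3/5)² − 4·(5/8)·(-173/32) = 22201/1600 ; √disc = 149/40
  v_R = (−(3/5) + 149/40) / (2·(5/8)) = 5/2 m/s
check:
braking lasts T_s = (5/2)/(4/5) = 3.1250 s
robot in T_r: 2.5000·0.1000 = 0.2500 m
robot under decel: 2.5000²/(2·0.8000) = 3.9062 m
person approaches 0.4000·(0.1000+3.1250) = 1.2900 m
margins: 0.0600+0.0500+0.0100 = 0.1200 m
sum ≈ 0.2500+3.9062+1.2900+0.1200 ≈ 5.5663 m = S ✓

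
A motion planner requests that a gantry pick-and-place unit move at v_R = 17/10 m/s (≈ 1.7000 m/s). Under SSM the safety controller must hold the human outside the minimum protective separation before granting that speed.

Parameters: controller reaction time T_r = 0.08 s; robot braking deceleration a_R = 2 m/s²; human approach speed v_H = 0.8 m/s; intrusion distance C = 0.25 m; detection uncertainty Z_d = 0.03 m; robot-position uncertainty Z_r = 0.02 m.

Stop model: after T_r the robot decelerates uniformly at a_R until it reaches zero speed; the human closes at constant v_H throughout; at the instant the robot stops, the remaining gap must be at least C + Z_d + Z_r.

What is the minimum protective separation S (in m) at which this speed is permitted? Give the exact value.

S_min = 761/400 m = 1.9025 m

T_s = v_R/a_R = (17/10)/2 = 0.8500 s
robot covers v_R·T_r = 1.7000·0.0800 = 0.1360 m before braking
robot under decel: 1.7000²/(2·2.0000) = 0.7225 m
person approaches 0.8000·(0.0800+0.8500) = 0.7440 m
C+Z_d+Z_r = 0.2500+0.0300+0.0200 = 0.3000 m
S_min ≈ 0.1360+0.7225+0.7440+0.3000  ⇒  S_min = 761/400 m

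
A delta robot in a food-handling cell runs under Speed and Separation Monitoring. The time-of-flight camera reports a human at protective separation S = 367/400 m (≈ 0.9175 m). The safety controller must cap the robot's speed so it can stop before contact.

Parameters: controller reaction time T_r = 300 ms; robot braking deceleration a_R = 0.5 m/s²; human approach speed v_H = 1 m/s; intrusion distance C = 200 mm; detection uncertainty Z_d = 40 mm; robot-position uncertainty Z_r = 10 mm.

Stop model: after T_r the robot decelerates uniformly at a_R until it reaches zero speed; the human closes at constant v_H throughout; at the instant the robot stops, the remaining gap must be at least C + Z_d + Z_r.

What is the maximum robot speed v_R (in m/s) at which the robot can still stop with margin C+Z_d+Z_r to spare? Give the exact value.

v_R_max = 3/20 m/s = 0.1500 m/s

quadratic (1)·v² + (23/10)·v + (-147/400) = 0
  disc = (23/10)² − 4·(1)·(-147/400) = 169/25 ; √disc = 13/5
  v_R = (−(23/10) + 13/5) / (2·(1)) = 3/20 m/s
check:
stop time T_s = (3/20)/(1/2) = 0.3000 s
reaction-phase robot travel = 0.1500·0.3000 = 0.0450 m
robot under decel: 0.1500²/(2·0.5000) = 0.0225 m
human over T_r+T_s: 1.0000·(0.3000+0.3000) = 0.6000 m
residual clearance needed = 0.2000+0.0400+0.0100 = 0.2500 m
sum ≈ 0.0450+0.0225+0.6000+0.2500 ≈ 0.9175 m = S ✓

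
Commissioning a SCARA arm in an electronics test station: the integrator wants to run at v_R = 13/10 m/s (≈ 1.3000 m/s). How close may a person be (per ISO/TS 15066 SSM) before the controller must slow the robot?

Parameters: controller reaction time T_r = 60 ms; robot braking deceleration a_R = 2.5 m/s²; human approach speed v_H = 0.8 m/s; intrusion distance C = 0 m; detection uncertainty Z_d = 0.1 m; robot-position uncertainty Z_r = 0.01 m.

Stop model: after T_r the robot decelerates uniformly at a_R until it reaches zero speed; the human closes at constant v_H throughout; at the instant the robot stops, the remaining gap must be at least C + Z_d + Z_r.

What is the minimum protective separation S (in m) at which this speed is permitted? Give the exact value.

S_min = 99/100 m = 0.9900 m

braking lasts T_s = (13/10)/(5/2) = 0.5200 s
reaction-phase robot travel = 1.3000·0.0600 = 0.0780 m
robot covers 1.3000·0.5200 − ½·2.5000·0.5200² = 0.3380 m while stopping
human over T_r+T_s: 0.8000·(0.0600+0.5200) = 0.4640 m
C+Z_d+Z_r = 0.0000+0.1000+0.0100 = 0.1100 m
S_min ≈ 0.0780+0.3380+0.4640+0.1100  ⇒  S_min = 99/100 m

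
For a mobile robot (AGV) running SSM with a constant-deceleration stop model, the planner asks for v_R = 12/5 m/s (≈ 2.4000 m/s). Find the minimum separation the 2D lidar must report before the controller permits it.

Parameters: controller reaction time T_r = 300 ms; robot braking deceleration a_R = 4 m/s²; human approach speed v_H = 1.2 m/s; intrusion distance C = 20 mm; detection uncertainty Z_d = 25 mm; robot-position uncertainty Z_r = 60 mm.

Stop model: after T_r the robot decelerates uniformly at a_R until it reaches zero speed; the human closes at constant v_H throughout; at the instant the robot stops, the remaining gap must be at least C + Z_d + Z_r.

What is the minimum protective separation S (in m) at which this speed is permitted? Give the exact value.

braking lasts T_s = (12/5)/4 = 0.6000 s
robot covers v_R·T_r = 2.4000·0.3000 = 0.7200 m before braking
robot under decel: 2.4000²/(2·4.0000) = 0.7200 m
human closes 1.2000·0.9000 = 1.0800 m
C+Z_d+Z_r = 0.0200+0.0250+0.0600 = 0.1050 m
S_min ≈ 0.7200+0.7200+1.0800+0.1050  ⇒  S_min = 21/8 m

S_min = 21/8 m = 2.6250 m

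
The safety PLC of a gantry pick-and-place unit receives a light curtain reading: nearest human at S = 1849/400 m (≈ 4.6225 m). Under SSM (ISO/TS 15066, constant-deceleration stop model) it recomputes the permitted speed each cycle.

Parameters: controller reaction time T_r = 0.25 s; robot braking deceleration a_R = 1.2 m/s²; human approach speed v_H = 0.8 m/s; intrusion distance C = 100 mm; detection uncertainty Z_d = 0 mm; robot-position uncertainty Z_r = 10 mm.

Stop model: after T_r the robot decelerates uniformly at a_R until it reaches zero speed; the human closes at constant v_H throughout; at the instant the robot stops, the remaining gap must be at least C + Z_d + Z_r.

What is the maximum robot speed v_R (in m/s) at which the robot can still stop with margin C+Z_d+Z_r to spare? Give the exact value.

v_R_max = 23/10 m/s = 2.3000 m/s

quadratic (5/12)·v² + (11/12)·v + (-69/16) = 0
  disc = (11/12)² − 4·(5/12)·(-69/16) = 289/36 ; √disc = 17/6
  v_R = (−(11/12) + 17/6) / (2·(5/12)) = 23/10 m/s
check:
braking lasts T_s = (23/10)/(6/5) = 1.9167 s
robot covers v_R·T_r = 2.3000·0.2500 = 0.5750 m before braking
robot covers 2.3000·1.9167 − ½·1.2000·1.9167² = 2.2042 m while stopping
human over T_r+T_s: 0.8000·(0.2500+1.9167) = 1.7333 m
C+Z_d+Z_r = 0.1000+0.0000+0.0100 = 0.1100 m
sum ≈ 0.5750+2.2042+1.7333+0.1100 ≈ 4.6225 m = S ✓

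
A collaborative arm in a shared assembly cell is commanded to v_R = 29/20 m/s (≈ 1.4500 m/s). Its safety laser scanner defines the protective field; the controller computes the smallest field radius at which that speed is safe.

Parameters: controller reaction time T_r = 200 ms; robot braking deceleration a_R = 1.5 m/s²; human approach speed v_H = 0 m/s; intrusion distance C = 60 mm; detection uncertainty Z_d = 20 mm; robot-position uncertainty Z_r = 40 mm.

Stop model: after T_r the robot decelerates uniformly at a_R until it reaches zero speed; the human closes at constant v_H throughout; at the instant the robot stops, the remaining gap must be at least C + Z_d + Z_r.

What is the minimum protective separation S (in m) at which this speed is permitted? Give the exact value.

S_min = 1333/1200 m = 1.1108 m

T_s = v_R/a_R = (29/20)/(3/2) = 0.9667 s
robot covers v_R·T_r = 1.4500·0.2000 = 0.2900 m before braking
robot covers 1.4500·0.9667 − ½·1.5000·0.9667² = 0.7008 m while stopping
human closes 0.0000·1.1667 = 0.0000 m
residual clearance needed = 0.0600+0.0200+0.0400 = 0.1200 m
S_min ≈ 0.2900+0.7008+0.0000+0.1200  ⇒  S_min = 1333/1200 m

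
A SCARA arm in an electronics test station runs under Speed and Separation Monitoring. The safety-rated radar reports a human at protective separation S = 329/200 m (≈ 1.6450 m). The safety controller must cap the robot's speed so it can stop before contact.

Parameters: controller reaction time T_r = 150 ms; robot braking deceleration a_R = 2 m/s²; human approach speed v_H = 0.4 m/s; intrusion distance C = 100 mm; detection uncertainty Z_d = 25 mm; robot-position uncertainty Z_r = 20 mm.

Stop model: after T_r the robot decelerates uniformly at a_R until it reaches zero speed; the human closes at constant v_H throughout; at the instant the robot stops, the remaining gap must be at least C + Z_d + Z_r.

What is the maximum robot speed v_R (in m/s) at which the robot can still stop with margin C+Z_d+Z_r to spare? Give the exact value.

v_R_max = 9/5 m/s = 1.8000 m/s

quadratic (1/4)·v² + (7/20)·v + (-36/25) = 0
  disc = (7/20)² − 4·(1/4)·(-36/25) = 25/16 ; √disc = 5/4
  v_R = (−(7/20) + 5/4) / (2·(1/4)) = 9/5 m/s
check:
T_s = v_R/a_R = (9/5)/2 = 0.9000 s
robot covers v_R·T_r = 1.8000·0.1500 = 0.2700 m before braking
robot under decel: 1.8000²/(2·2.0000) = 0.8100 m
human closes 0.4000·1.0500 = 0.4200 m
margins: 0.1000+0.0250+0.0200 = 0.1450 m
sum ≈ 0.2700+0.8100+0.4200+0.1450 ≈ 1.6450 m = S ✓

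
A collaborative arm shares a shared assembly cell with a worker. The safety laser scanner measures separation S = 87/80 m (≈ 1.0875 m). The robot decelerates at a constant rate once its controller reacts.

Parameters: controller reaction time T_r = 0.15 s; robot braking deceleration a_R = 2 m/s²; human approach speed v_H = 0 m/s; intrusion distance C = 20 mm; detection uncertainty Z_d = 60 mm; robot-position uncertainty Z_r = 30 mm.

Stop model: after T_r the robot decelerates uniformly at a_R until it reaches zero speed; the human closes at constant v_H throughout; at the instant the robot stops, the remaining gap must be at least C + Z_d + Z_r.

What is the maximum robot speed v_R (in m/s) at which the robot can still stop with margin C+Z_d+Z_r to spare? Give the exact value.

v_R_max = 17/10 m/s = 1.7000 m/s

at the boundary: (1/4)·v² + (3/20)·v + (-391/400) = 0
  disc = (3/20)² − 4·(1/4)·(-391/400) = 1 ; √disc = 1
  v_R = (−(3/20) + 1) / (2·(1/4)) = 17/10 m/s
check:
T_s = v_R/a_R = (17/10)/2 = 0.8500 s
robot covers v_R·T_r = 1.7000·0.1500 = 0.2550 m before braking
braking distance = 1.7000²/(2·2.0000) = 0.7225 m
human closes 0.0000·1.0000 = 0.0000 m
residual clearance needed = 0.0200+0.0600+0.0300 = 0.1100 m
sum ≈ 0.2550+0.7225+0.0000+0.1100 ≈ 1.0875 m = S ✓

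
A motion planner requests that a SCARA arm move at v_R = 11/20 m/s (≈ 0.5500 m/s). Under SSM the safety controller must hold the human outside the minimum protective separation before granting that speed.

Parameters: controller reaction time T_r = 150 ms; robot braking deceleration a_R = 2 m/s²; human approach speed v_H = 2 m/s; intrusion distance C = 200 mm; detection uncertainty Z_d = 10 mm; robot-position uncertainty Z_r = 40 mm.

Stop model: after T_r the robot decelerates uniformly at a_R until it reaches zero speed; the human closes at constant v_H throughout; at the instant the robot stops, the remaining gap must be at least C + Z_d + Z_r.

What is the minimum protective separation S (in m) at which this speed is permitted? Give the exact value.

stop time T_s = (11/20)/2 = 0.2750 s
reaction-phase robot travel = 0.5500·0.1500 = 0.0825 m
braking distance = 0.5500²/(2·2.0000) = 0.0756 m
person approaches 2.0000·(0.1500+0.2750) = 0.8500 m
residual clearance needed = 0.2000+0.0100+0.0400 = 0.2500 m
S_min ≈ 0.0825+0.0756+0.8500+0.2500  ⇒  S_min = 2013/1600 m

S_min = 2013/1600 m = 1.2581 m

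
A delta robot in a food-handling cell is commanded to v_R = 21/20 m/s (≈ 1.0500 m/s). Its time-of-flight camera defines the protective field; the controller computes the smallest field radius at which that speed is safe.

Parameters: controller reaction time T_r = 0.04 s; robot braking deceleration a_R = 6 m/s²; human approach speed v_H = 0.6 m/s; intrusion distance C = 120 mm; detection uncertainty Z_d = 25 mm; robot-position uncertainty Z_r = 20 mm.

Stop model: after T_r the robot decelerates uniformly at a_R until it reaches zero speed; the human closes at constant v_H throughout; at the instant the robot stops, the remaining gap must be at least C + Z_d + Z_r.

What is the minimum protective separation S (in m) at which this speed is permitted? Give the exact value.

S_min = 3423/8000 m = 0.4279 m

stop time T_s = (21/20)/6 = 0.1750 s
reaction-phase robot travel = 1.0500·0.0400 = 0.0420 m
robot under decel: 1.0500²/(2·6.0000) = 0.0919 m
human closes 0.6000·0.2150 = 0.1290 m
margins: 0.1200+0.0250+0.0200 = 0.1650 m
S_min ≈ 0.0420+0.0919+0.1290+0.1650  ⇒  S_min = 3423/8000 m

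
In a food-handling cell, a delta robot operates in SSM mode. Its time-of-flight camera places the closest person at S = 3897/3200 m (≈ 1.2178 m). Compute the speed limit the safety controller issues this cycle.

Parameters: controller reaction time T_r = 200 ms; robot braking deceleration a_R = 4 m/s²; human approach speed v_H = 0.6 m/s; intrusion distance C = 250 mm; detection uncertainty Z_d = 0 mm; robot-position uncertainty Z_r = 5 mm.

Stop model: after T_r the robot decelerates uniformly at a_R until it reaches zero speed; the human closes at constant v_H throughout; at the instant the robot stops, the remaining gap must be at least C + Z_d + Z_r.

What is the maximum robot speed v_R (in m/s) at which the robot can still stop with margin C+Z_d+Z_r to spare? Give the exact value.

at the boundary: (1/8)·v² + (7/20)·v + (-2697/3200) = 0
  disc = (7/20)² − 4·(1/8)·(-2697/3200) = 3481/6400 ; √disc = 59/80
  v_R = (−(7/20) + 59/80) / (2·(1/8)) = 31/20 m/s
check:
T_s = v_R/a_R = (31/20)/4 = 0.3875 s
robot covers v_R·T_r = 1.5500·0.2000 = 0.3100 m before braking
robot covers 1.5500·0.3875 − ½·4.0000·0.3875² = 0.3003 m while stopping
human over T_r+T_s: 0.6000·(0.2000+0.3875) = 0.3525 m
residual clearance needed = 0.2500+0.0000+0.0050 = 0.2550 m
sum ≈ 0.3100+0.3003+0.3525+0.2550 ≈ 1.2178 m = S ✓

v_R_max = 31/20 m/s = 1.5500 m/s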